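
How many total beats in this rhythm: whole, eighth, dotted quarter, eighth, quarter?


Let's work it out.
Beat values:
  whole = 4 beats
  eighth = 0.5 beats
  dotted quarter = 1.5 beats
  eighth = 0.5 beats
  quarter = 1 beat
Sum = 4 + 0.5 + 1.5 + 0.5 + 1
= 7.5 beats


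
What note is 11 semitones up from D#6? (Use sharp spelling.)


Let's work it out.
D#6: chromatic position 3 in octave 6 → absolute = 6×12 + 3 = 75
Transpose up 11: 75 + 11 = 86
86 = 7×12 + 2 → D in octave 7
Result = D7


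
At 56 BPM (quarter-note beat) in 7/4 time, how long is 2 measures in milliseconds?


Working:
Quarter-note beat duration = 60000 / 56 ms
Beats per measure (7/4) = 7
One measure = 7 × 60000 / 56 = 420000 / 56 ms
2 measures = 2 × 420000 / 56 = 840000 / 56
= 15000.0 ms


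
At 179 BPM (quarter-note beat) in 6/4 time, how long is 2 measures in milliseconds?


Let's work it out.
Quarter-note beat duration = 60000 / 179 ms
Beats per measure (6/4) = 6
One measure = 6 × 60000 / 179 = 360000 / 179 ms
2 measures = 2 × 360000 / 179 = 720000 / 179
= 4022.3 ms


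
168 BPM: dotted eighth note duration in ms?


One quarter-note beat = 60000 / BPM = 60000 / 168 ms
Dotted eighth note = 3/4 × quarter note
Duration = 3/4 × 60000 / 168 = 45000 / 168
= 267.9 ms


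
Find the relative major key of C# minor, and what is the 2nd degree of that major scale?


Reasoning:
The relative major shares the key signature and is a minor 3rd above the minor tonic
A minor 3rd above C# is E
→ relative major of C# minor is E major
E major scale: E F# G# A B C# D#
= E major; 2nd degree = F#


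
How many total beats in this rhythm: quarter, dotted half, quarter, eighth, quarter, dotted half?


Working:
Beat values:
  quarter = 1 beat
  dotted half = 3 beats
  quarter = 1 beat
  eighth = 0.5 beats
  quarter = 1 beat
  dotted half = 3 beats
Sum = 1 + 3 + 1 + 0.5 + 1 + 3
= 9.5 beats


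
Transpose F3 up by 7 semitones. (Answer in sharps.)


Step by step:
F3: chromatic position 5 in octave 3 → absolute = 3×12 + 5 = 41
Transpose up 7: 41 + 7 = 48
48 = 4×12 + 0 → C in octave 4
Result = C4


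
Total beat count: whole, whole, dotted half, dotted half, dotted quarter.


Let's work it out.
Beat values:
  whole = 4 beats
  whole = 4 beats
  dotted half = 3 beats
  dotted half = 3 beats
  dotted quarter = 1.5 beats
Sum = 4 + 4 + 3 + 3 + 1.5
= 15.5 beats


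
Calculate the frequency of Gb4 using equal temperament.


Working:
f = 440 × 2^(n/12) where n = semitones from A4
Gb4: -3 semitones from A4
f = 440 × 2^(-3/12)
f = 369.99 Hz


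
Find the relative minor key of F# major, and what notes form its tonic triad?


Solution.
The relative minor shares the major's key signature and starts on its 6th degree
6th degree = a major 6th above the tonic; a major 6th above F# is D#
→ relative minor of F# major is D# minor
Tonic triad of D# minor = root + minor 3rd + perfect 5th = D# F# A#
= D# minor; triad = D# F# A#


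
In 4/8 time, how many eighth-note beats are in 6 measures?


Time signature 4/8: the bottom number 8 means the eighth note gets one count
The top number 4 means 4 eighth-note beats per measure
Total = 4 × 6 measures
= 24 eighth-note beats


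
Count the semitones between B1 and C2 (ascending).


Reasoning:
Absolute semitone position = octave×12 + chromatic position
B1: 1×12 + 11 = 23
C2: 2×12 + 0 = 24
Difference = 24 - 23 = 1
= 1 semitone


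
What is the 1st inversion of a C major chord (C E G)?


Solution.
Root position: C E G
1st inversion: move root up an octave
Bass note: E
Notes (bottom to top) = E G C


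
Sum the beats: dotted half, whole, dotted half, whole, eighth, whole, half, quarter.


Working:
Beat values:
  dotted half = 3 beats
  whole = 4 beats
  dotted half = 3 beats
  whole = 4 beats
  eighth = 0.5 beats
  whole = 4 beats
  half = 2 beats
  quarter = 1 beat
Sum = 3 + 4 + 3 + 4 + 0.5 + 4 + 2 + 1
= 21.5 beats


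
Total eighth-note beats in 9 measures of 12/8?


Working:
Time signature 12/8: the bottom number 8 means the eighth note gets one count
The top number 12 means 12 eighth-note beats per measure
Total = 12 × 9 measures
= 108 eighth-note beats


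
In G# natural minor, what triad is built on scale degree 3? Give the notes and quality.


Solution.
G# natural minor scale: G# A# B C# D# E F#
Diatonic triad on degree 3 stacks scale notes 3, 5, 7: B D# F#
B→D# = 4 semitones; B→F# = 7 semitones → major triad
= B D# F# (major)


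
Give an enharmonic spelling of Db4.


Solution.
Enharmonic notes sound the same pitch but are spelled with different letter names
Db and C# name the same pitch class
= C#4


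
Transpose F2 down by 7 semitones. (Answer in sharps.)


Reasoning:
F2: chromatic position 5 in octave 2 → absolute = 2×12 + 5 = 29
Transpose down 7: 29 - 7 = 22
22 = 1×12 + 10 → A# in octave 1
Result = A#1


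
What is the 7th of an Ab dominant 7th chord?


Reasoning:
Dominant 7th chord = root + major 3rd + perfect 5th + minor 7th
Seventh chords stack in thirds, so the letter names are A-C-E-G
Root: Ab
Major 3rd above Ab: C
Perfect 5th above Ab: Eb
Minor 7th above Ab: Gb
The 7th = Gb


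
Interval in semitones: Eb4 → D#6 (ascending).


Step by step:
Absolute semitone position = octave×12 + chromatic position
Eb4: 4×12 + 3 = 51
D#6: 6×12 + 3 = 75
Difference = 75 - 51 = 24
= 24 semitones


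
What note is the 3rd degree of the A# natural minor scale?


Let's work it out.
Natural minor scale pattern: W-H-W-W-H-W-W (2-1-2-2-1-2-2 semitones)
Starting from A#:
  A# + 2 semitones → B#
  B# + 1 semitone → C#
  C# + 2 semitones → D#
  D# + 2 semitones → E#
  E# + 1 semitone → F#
  F# + 2 semitones → G#
  G# + 2 semitones → A#
Scale: A# B# C# D# E# F# G#
Degree 3 = C#


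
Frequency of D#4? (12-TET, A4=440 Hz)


f = 440 × 2^(n/12) where n = semitones from A4
D#4: -6 semitones from A4
f = 440 × 2^(-6/12)
f = 311.13 Hz


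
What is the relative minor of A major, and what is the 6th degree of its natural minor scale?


Step by step:
The relative minor shares the major's key signature and starts on its 6th degree
6th degree = a major 6th above the tonic; a major 6th above A is F#
→ relative minor of A major is F# minor
F# natural minor scale: F# G# A B C# D E
= F# minor; 6th degree = D


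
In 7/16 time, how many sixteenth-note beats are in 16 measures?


Step by step:
Time signature 7/16: the bottom number 16 means the sixteenth note gets one count
The top number 7 means 7 sixteenth-note beats per measure
Total = 7 × 16 measures
= 112 sixteenth-note beats


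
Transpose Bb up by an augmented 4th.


augmented 4th: 4 letter names, 6 semitones
Letter: B + 3 → E
Pitch: Bb + 6 semitones, spelled as an E → E
= E


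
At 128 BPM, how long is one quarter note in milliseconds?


Step by step:
One quarter-note beat = 60000 / BPM = 60000 / 128 ms
Duration = 60000 / 128
= 468.8 ms


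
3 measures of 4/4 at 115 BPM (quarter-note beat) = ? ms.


Let's work it out.
Quarter-note beat duration = 60000 / 115 ms
Beats per measure (4/4) = 4
One measure = 4 × 60000 / 115 = 240000 / 115 ms
3 measures = 3 × 240000 / 115 = 720000 / 115
= 6260.9 ms


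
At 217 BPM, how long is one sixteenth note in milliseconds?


One quarter-note beat = 60000 / BPM = 60000 / 217 ms
Sixteenth note = 1/4 × quarter note
Duration = 1/4 × 60000 / 217 = 15000 / 217
= 69.1 ms


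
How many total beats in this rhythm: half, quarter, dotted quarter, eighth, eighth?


Step by step:
Beat values:
  half = 2 beats
  quarter = 1 beat
  dotted quarter = 1.5 beats
  eighth = 0.5 beats
  eighth = 0.5 beats
Sum = 2 + 1 + 1.5 + 0.5 + 0.5
= 5.5 beats


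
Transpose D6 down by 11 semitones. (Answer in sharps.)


Let's work it out.
D6: chromatic position 2 in octave 6 → absolute = 6×12 + 2 = 74
Transpose down 11: 74 - 11 = 63
63 = 5×12 + 3 → D# in octave 5
Result = D#5


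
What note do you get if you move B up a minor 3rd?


Working:
minor 3rd: 3 letter names, 3 semitones
Letter: B + 2 → D
Pitch: B + 3 semitones, spelled as a D → D
= D


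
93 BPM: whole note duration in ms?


One quarter-note beat = 60000 / BPM = 60000 / 93 ms
Whole note = 4 × quarter note
Duration = 4 × 60000 / 93 = 240000 / 93
= 2580.6 ms


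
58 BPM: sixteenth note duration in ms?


Solution.
One quarter-note beat = 60000 / BPM = 60000 / 58 ms
Sixteenth note = 1/4 × quarter note
Duration = 1/4 × 60000 / 58 = 15000 / 58
= 258.6 ms


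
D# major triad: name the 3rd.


Reasoning:
Major triad = root + major 3rd (4 semitones) + perfect 5th (7 semitones)
A triad on D# stacks thirds, so the chord tones use letter names D-F-A
Root: D#
Major 3rd above D#: F##
Perfect 5th above D#: A#
The 3rd = F##


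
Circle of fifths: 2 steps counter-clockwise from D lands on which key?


Step by step:
Each counter-clockwise step moves down a perfect 5th (= up a perfect 4th)
From D: D → G → C
= C


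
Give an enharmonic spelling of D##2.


Let's work it out.
Enharmonic notes sound the same pitch but are spelled with different letter names
D## and E name the same pitch class
= E2


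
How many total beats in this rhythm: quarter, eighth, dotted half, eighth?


Reasoning:
Beat values:
  quarter = 1 beat
  eighth = 0.5 beats
  dotted half = 3 beats
  eighth = 0.5 beats
Sum = 1 + 0.5 + 3 + 0.5
= 5 beats


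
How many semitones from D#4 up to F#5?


Solution.
Absolute semitone position = octave×12 + chromatic position
D#4: 4×12 + 3 = 51
F#5: 5×12 + 6 = 66
Difference = 66 - 51 = 15
= 15 semitones


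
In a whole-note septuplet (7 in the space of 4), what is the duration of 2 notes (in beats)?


Solution.
Septuplet: 7 notes occupy the space of 4 whole notes
Space = 4 × 4 = 16 beats
Each septuplet note = 16 / 7 = 16/7 beats
2 notes = 2 × 16/7 = 32/7
= 32/7 beats


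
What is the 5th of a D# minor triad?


Minor triad = root + minor 3rd (3 semitones) + perfect 5th (7 semitones)
A triad on D# stacks thirds, so the chord tones use letter names D-F-A
Root: D#
Minor 3rd above D#: F#
Perfect 5th above D#: A#
The 5th = A#


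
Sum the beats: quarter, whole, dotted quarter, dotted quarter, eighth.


Working:
Beat values:
  quarter = 1 beat
  whole = 4 beats
  dotted quarter = 1.5 beats
  dotted quarter = 1.5 beats
  eighth = 0.5 beats
Sum = 1 + 4 + 1.5 + 1.5 + 0.5
= 8.5 beats


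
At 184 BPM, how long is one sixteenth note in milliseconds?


Reasoning:
One quarter-note beat = 60000 / BPM = 60000 / 184 ms
Sixteenth note = 1/4 × quarter note
Duration = 1/4 × 60000 / 184 = 15000 / 184
= 81.5 ms


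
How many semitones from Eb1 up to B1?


Working:
Absolute semitone position = octave×12 + chromatic position
Eb1: 1×12 + 3 = 15
B1: 1×12 + 11 = 23
Difference = 23 - 15 = 8
= 8 semitones


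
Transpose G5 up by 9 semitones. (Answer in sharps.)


Working:
G5: chromatic position 7 in octave 5 → absolute = 5×12 + 7 = 67
Transpose up 9: 67 + 9 = 76
76 = 6×12 + 4 → E in octave 6
Result = E6


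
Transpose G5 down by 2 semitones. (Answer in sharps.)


G5: chromatic position 7 in octave 5 → absolute = 5×12 + 7 = 67
Transpose down 2: 67 - 2 = 65
65 = 5×12 + 5 → F in octave 5
Result = F5


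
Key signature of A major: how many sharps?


Sharp major keys follow the circle of fifths: C(0), G(1), D(2), A(3), E(4), B(5), F#(6), C#(7)
A major has 3 sharps
Order of sharps: F# C# G# D# A# E# B# → first 3: F#, C#, G#
= 3 sharps


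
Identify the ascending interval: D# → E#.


Let's work it out.
Letter names: D → E spans 2 letter names → a 2nd
Semitones: D# → E# = 2 half-steps
A 2nd of 2 semitones is a major 2nd
= major 2nd


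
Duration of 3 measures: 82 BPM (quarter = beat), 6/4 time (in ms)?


Quarter-note beat duration = 60000 / 82 ms
Beats per measure (6/4) = 6
One measure = 6 × 60000 / 82 = 360000 / 82 ms
3 measures = 3 × 360000 / 82 = 1080000 / 82
= 13170.7 ms


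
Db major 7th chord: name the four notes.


Reasoning:
Major 7th chord = root + major 3rd + perfect 5th + major 7th
Seventh chords stack in thirds, so the letter names are D-F-A-C
Root: Db
Major 3rd above Db: F
Perfect 5th above Db: Ab
Major 7th above Db: C
Chord = Db F Ab C


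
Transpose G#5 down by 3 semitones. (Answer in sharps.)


Working:
G#5: chromatic position 8 in octave 5 → absolute = 5×12 + 8 = 68
Transpose down 3: 68 - 3 = 65
65 = 5×12 + 5 → F in octave 5
Result = F5


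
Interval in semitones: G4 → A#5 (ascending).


Step by step:
Absolute semitone position = octave×12 + chromatic position
G4: 4×12 + 7 = 55
A#5: 5×12 + 10 = 70
Difference = 70 - 55 = 15
= 15 semitones


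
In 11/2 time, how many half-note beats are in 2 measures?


Time signature 11/2: the bottom number 2 means the half note gets one count
The top number 11 means 11 half-note beats per measure
Total = 11 × 2 measures
= 22 half-note beats


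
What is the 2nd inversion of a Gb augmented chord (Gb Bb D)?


Solution.
Root position: Gb Bb D
2nd inversion: move root and 3rd up an octave
Bass note: D
Notes (bottom to top) = D Gb Bb


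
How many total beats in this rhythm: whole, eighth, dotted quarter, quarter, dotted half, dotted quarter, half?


Step by step:
Beat values:
  whole = 4 beats
  eighth = 0.5 beats
  dotted quarter = 1.5 beats
  quarter = 1 beat
  dotted half = 3 beats
  dotted quarter = 1.5 beats
  half = 2 beats
Sum = 4 + 0.5 + 1.5 + 1 + 3 + 1.5 + 2
= 13.5 beats


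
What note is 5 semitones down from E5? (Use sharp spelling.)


E5: chromatic position 4 in octave 5 → absolute = 5×12 + 4 = 64
Transpose down 5: 64 - 5 = 59
59 = 4×12 + 11 → B in octave 4
Result = B4


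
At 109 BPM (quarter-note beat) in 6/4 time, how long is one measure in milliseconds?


Reasoning:
Quarter-note beat duration = 60000 / 109 ms
Beats per measure (6/4) = 6
One measure = 6 × 60000 / 109 = 360000 / 109 ms
= 3302.8 ms


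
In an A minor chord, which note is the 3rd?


Step by step:
Minor triad = root + minor 3rd (3 semitones) + perfect 5th (7 semitones)
A triad on A stacks thirds, so the chord tones use letter names A-C-E
Root: A
Minor 3rd above A: C
Perfect 5th above A: E
The 3rd = C


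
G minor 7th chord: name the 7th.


Solution.
Minor 7th chord = root + minor 3rd + perfect 5th + minor 7th
Seventh chords stack in thirds, so the letter names are G-B-D-F
Root: G
Minor 3rd above G: Bb
Perfect 5th above G: D
Minor 7th above G: F
The 7th = F


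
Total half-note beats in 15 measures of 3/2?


Let's work it out.
Time signature 3/2: the bottom number 2 means the half note gets one count
The top number 3 means 3 half-note beats per measure
Total = 3 × 15 measures
= 45 half-note beats


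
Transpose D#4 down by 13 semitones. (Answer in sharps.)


Working:
D#4: chromatic position 3 in octave 4 → absolute = 4×12 + 3 = 51
Transpose down 13: 51 - 13 = 38
38 = 3×12 + 2 → D in octave 3
Result = D3


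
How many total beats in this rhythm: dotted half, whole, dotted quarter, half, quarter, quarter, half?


Working:
Beat values:
  dotted half = 3 beats
  whole = 4 beats
  dotted quarter = 1.5 beats
  half = 2 beats
  quarter = 1 beat
  quarter = 1 beat
  half = 2 beats
Sum = 3 + 4 + 1.5 + 2 + 1 + 1 + 2
= 14.5 beats


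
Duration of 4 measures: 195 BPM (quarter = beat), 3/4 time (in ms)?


Solution.
Quarter-note beat duration = 60000 / 195 ms
Beats per measure (3/4) = 3
One measure = 3 × 60000 / 195 = 180000 / 195 ms
4 measures = 4 × 180000 / 195 = 720000 / 195
= 3692.3 ms


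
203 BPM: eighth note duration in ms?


Solution.
One quarter-note beat = 60000 / BPM = 60000 / 203 ms
Eighth note = 1/2 × quarter note
Duration = 1/2 × 60000 / 203 = 30000 / 203
= 147.8 ms


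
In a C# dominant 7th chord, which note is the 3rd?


Dominant 7th chord = root + major 3rd + perfect 5th + minor 7th
Seventh chords stack in thirds, so the letter names are C-E-G-B
Root: C#
Major 3rd above C#: E#
Perfect 5th above C#: G#
Minor 7th above C#: B
The 3rd = E#


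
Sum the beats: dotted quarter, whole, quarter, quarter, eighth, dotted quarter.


Reasoning:
Beat values:
  dotted quarter = 1.5 beats
  whole = 4 beats
  quarter = 1 beat
  quarter = 1 beat
  eighth = 0.5 beats
  dotted quarter = 1.5 beats
Sum = 1.5 + 4 + 1 + 1 + 0.5 + 1.5
= 9.5 beats


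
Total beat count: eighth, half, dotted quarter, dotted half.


Beat values:
  eighth = 0.5 beats
  half = 2 beats
  dotted quarter = 1.5 beats
  dotted half = 3 beats
Sum = 0.5 + 2 + 1.5 + 3
= 7 beats


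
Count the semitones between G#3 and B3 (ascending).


Step by step:
Absolute semitone position = octave×12 + chromatic position
G#3: 3×12 + 8 = 44
B3: 3×12 + 11 = 47
Difference = 47 - 44 = 3
= 3 semitones


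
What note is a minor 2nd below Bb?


Step by step:
A 2nd spans 2 letter names, so from B we land on A
A minor 2nd = 1 semitone below Bb
Spell A at that pitch: A
= A


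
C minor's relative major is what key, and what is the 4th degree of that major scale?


Working:
The relative major shares the key signature and is a minor 3rd above the minor tonic
A minor 3rd above C is Eb
→ relative major of C minor is Eb major
Eb major scale: Eb F G Ab Bb C D
= Eb major; 4th degree = Ab


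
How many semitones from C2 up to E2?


Reasoning:
Absolute semitone position = octave×12 + chromatic position
C2: 2×12 + 0 = 24
E2: 2×12 + 4 = 28
Difference = 28 - 24 = 4
= 4 semitones


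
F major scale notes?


Solution.
Major scale pattern: W-W-H-W-W-W-H (2-2-1-2-2-2-1 semitones)
Starting from F:
  F + 2 semitones → G
  G + 2 semitones → A
  A + 1 semitone → Bb
  Bb + 2 semitones → C
  C + 2 semitones → D
  D + 2 semitones → E
  E + 1 semitone → F
Scale = F G A Bb C D E


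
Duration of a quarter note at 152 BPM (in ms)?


Step by step:
One quarter-note beat = 60000 / BPM = 60000 / 152 ms
Duration = 60000 / 152
= 394.7 ms


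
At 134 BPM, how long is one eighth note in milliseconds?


One quarter-note beat = 60000 / BPM = 60000 / 134 ms
Eighth note = 1/2 × quarter note
Duration = 1/2 × 60000 / 134 = 30000 / 134
= 223.9 ms


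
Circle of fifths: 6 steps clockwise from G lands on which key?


Working:
Each clockwise step on the circle of fifths moves up a perfect 5th
From G: G → D → A → E → B → F#/Gb → Db
= Db


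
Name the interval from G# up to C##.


Solution.
Letter names: G → C spans 4 letter names → a 4th
Semitones: G# → C## = 6 half-steps
A 4th of 6 semitones is an augmented 4th
= augmented 4th


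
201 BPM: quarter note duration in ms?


One quarter-note beat = 60000 / BPM = 60000 / 201 ms
Duration = 60000 / 201
= 298.5 ms


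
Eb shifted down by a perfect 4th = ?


Reasoning:
perfect 4th: 4 letter names, 5 semitones
Letter: E - 3 → B
Pitch: Eb - 5 semitones, spelled as a B → Bb
= Bb


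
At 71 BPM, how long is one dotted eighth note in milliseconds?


One quarter-note beat = 60000 / BPM = 60000 / 71 ms
Dotted eighth note = 3/4 × quarter note
Duration = 3/4 × 60000 / 71 = 45000 / 71
= 633.8 ms


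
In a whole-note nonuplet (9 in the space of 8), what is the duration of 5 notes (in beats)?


Step by step:
Nonuplet: 9 notes occupy the space of 8 whole notes
Space = 8 × 4 = 32 beats
Each nonuplet note = 32 / 9 = 32/9 beats
5 notes = 5 × 32/9 = 160/9
= 160/9 beats


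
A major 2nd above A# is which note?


A 2nd spans 2 letter names, so from A we land on B
A major 2nd = 2 semitones above A#
Spell B at that pitch: B#
= B#


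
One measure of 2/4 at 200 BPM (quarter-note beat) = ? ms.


Step by step:
Quarter-note beat duration = 60000 / 200 ms
Beats per measure (2/4) = 2
One measure = 2 × 60000 / 200 = 120000 / 200 ms
= 600.0 ms


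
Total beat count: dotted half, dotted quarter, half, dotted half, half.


Working:
Beat values:
  dotted half = 3 beats
  dotted quarter = 1.5 beats
  half = 2 beats
  dotted half = 3 beats
  half = 2 beats
Sum = 3 + 1.5 + 2 + 3 + 2
= 11.5 beats


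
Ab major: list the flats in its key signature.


Solution.
Flat major keys: C(0), F(1), Bb(2), Eb(3), Ab(4), Db(5), Gb(6), Cb(7)
Ab major has 4 flats
Order of flats: Bb Eb Ab Db Gb Cb Fb → first 4: Bb, Eb, Ab, Db
= Bb, Eb, Ab, Db


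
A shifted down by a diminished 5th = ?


diminished 5th: 5 letter names, 6 semitones
Letter: A - 4 → D
Pitch: A - 6 semitones, spelled as a D → D#
= D#


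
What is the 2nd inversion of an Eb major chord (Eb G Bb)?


Solution.
Root position: Eb G Bb
2nd inversion: move root and 3rd up an octave
Bass note: Bb
Notes (bottom to top) = Bb Eb G


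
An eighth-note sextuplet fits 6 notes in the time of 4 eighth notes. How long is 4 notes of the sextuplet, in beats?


Let's work it out.
Sextuplet: 6 notes occupy the space of 4 eighth notes
Space = 4 × 1/2 = 2 beats
Each sextuplet note = 2 / 6 = 1/3 beats
4 notes = 4 × 1/3 = 4/3
= 4/3 beats


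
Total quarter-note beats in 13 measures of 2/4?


Reasoning:
Time signature 2/4: the bottom number 4 means the quarter note gets one count
The top number 2 means 2 quarter-note beats per measure
Total = 2 × 13 measures
= 26 quarter-note beats


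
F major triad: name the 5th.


Major triad = root + major 3rd (4 semitones) + perfect 5th (7 semitones)
A triad on F stacks thirds, so the chord tones use letter names F-A-C
Root: F
Major 3rd above F: A
Perfect 5th above F: C
The 5th = C


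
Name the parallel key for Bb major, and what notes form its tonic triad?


Let's work it out.
Parallel keys share the same tonic but differ in mode
Bb major → parallel is Bb minor
Tonic triad of Bb minor = Bb Db F
= Bb minor; triad = Bb Db F


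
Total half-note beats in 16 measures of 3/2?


Let's work it out.
Time signature 3/2: the bottom number 2 means the half note gets one count
The top number 3 means 3 half-note beats per measure
Total = 3 × 16 measures
= 48 half-note beats


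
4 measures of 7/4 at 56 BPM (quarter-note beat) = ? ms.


Quarter-note beat duration = 60000 / 56 ms
Beats per measure (7/4) = 7
One measure = 7 × 60000 / 56 = 420000 / 56 ms
4 measures = 4 × 420000 / 56 = 1680000 / 56
= 30000.0 ms


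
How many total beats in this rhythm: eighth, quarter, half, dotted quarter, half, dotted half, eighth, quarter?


Solution.
Beat values:
  eighth = 0.5 beats
  quarter = 1 beat
  half = 2 beats
  dotted quarter = 1.5 beats
  half = 2 beats
  dotted half = 3 beats
  eighth = 0.5 beats
  quarter = 1 beat
Sum = 0.5 + 1 + 2 + 1.5 + 2 + 3 + 0.5 + 1
= 11.5 beats


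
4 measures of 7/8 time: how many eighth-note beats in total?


Solution.
Time signature 7/8: the bottom number 8 means the eighth note gets one count
The top number 7 means 7 eighth-note beats per measure
Total = 7 × 4 measures
= 28 eighth-note beats


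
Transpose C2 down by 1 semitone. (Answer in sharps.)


Step by step:
C2: chromatic position 0 in octave 2 → absolute = 2×12 + 0 = 24
Transpose down 1: 24 - 1 = 23
23 = 1×12 + 11 → B in octave 1
Result = B1


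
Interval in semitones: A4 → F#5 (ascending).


Reasoning:
Absolute semitone position = octave×12 + chromatic position
A4: 4×12 + 9 = 57
F#5: 5×12 + 6 = 66
Difference = 66 - 57 = 9
= 9 semitones


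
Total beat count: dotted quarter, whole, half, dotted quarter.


Reasoning:
Beat values:
  dotted quarter = 1.5 beats
  whole = 4 beats
  half = 2 beats
  dotted quarter = 1.5 beats
Sum = 1.5 + 4 + 2 + 1.5
= 9 beats


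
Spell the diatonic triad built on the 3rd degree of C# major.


Solution.
C# major scale: C# D# E# F# G# A# B#
Diatonic triad on degree 3 stacks scale notes 3, 5, 7: E# G# B#
E#→G# = 3 semitones; E#→B# = 7 semitones → minor triad
= E# G# B# (minor)


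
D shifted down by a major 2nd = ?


Let's work it out.
major 2nd: 2 letter names, 2 semitones
Letter: D - 1 → C
Pitch: D - 2 semitones, spelled as a C → C
= C


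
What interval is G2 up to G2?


Reasoning:
Letter names: G → G spans 1 letter name → a unison
Semitones: G2 → G2 = 0 half-steps
A unison of 0 semitones is a perfect unison
= perfect unison


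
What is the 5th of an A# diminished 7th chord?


Reasoning:
Diminished 7th chord = root + minor 3rd + diminished 5th + diminished 7th
Seventh chords stack in thirds, so the letter names are A-C-E-G
Root: A#
Minor 3rd above A#: C#
Diminished 5th above A#: E
Diminished 7th above A#: G
The 5th = E


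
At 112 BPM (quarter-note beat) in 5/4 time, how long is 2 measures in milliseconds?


Let's work it out.
Quarter-note beat duration = 60000 / 112 ms
Beats per measure (5/4) = 5
One measure = 5 × 60000 / 112 = 300000 / 112 ms
2 measures = 2 × 300000 / 112 = 600000 / 112
= 5357.1 ms


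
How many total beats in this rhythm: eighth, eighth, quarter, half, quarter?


Beat values:
  eighth = 0.5 beats
  eighth = 0.5 beats
  quarter = 1 beat
  half = 2 beats
  quarter = 1 beat
Sum = 0.5 + 0.5 + 1 + 2 + 1
= 5 beats


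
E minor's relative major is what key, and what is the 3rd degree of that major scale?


Working:
The relative major shares the key signature and is a minor 3rd above the minor tonic
A minor 3rd above E is G
→ relative major of E minor is G major
G major scale: G A B C D E F#
= G major; 3rd degree = B


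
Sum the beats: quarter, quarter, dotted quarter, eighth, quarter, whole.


Beat values:
  quarter = 1 beat
  quarter = 1 beat
  dotted quarter = 1.5 beats
  eighth = 0.5 beats
  quarter = 1 beat
  whole = 4 beats
Sum = 1 + 1 + 1.5 + 0.5 + 1 + 4
= 9 beats


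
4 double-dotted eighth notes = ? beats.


Reasoning:
Base eighth note = 1/2 beats
Dot 1 adds half the previous value: +1/4
Dot 2 adds half the previous value: +1/8
One double-dotted eighth = 1/2 + 1/4 + 1/8 = 7/8
4 of them = 4 × 7/8 = 7/2
= 7/2 beats


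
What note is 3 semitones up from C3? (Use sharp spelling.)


C3: chromatic position 0 in octave 3 → absolute = 3×12 + 0 = 36
Transpose up 3: 36 + 3 = 39
39 = 3×12 + 3 → D# in octave 3
Result = D#3


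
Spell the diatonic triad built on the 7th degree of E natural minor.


E natural minor scale: E F# G A B C D
Diatonic triad on degree 7 stacks scale notes 7, 2, 4: D F# A
D→F# = 4 semitones; D→A = 7 semitones → major triad
= D F# A (major)


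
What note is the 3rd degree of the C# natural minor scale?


Let's work it out.
Natural minor scale pattern: W-H-W-W-H-W-W (2-1-2-2-1-2-2 semitones)
Starting from C#:
  C# + 2 semitones → D#
  D# + 1 semitone → E
  E + 2 semitones → F#
  F# + 2 semitones → G#
  G# + 1 semitone → A
  A + 2 semitones → B
  B + 2 semitones → C#
Scale: C# D# E F# G# A B
Degree 3 = E


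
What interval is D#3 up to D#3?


Step by step:
Letter names: D → D spans 1 letter name → a unison
Semitones: D#3 → D#3 = 0 half-steps
A unison of 0 semitones is a perfect unison
= perfect unison


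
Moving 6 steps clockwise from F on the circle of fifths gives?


Working:
Each clockwise step on the circle of fifths moves up a perfect 5th
From F: F → C → G → D → A → E → B
= B


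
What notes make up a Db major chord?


Major triad = root + major 3rd (4 semitones) + perfect 5th (7 semitones)
A triad on Db stacks thirds, so the chord tones use letter names D-F-A
Root: Db
Major 3rd above Db: F
Perfect 5th above Db: Ab
Chord = Db F Ab


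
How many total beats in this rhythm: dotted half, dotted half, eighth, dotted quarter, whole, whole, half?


Let's work it out.
Beat values:
  dotted half = 3 beats
  dotted half = 3 beats
  eighth = 0.5 beats
  dotted quarter = 1.5 beats
  whole = 4 beats
  whole = 4 beats
  half = 2 beats
Sum = 3 + 3 + 0.5 + 1.5 + 4 + 4 + 2
= 18 beats


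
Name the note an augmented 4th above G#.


Reasoning:
A 4th spans 4 letter names, so from G we land on C
An augmented 4th = 6 semitones above G#
Spell C at that pitch: C##
= C##


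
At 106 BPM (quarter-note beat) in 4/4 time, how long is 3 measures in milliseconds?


Quarter-note beat duration = 60000 / 106 ms
Beats per measure (4/4) = 4
One measure = 4 × 60000 / 106 = 240000 / 106 ms
3 measures = 3 × 240000 / 106 = 720000 / 106
= 6792.5 ms


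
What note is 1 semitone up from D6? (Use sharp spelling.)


Reasoning:
D6: chromatic position 2 in octave 6 → absolute = 6×12 + 2 = 74
Transpose up 1: 74 + 1 = 75
75 = 6×12 + 3 → D# in octave 6
Result = D#6


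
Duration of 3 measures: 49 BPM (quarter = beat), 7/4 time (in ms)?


Let's work it out.
Quarter-note beat duration = 60000 / 49 ms
Beats per measure (7/4) = 7
One measure = 7 × 60000 / 49 = 420000 / 49 ms
3 measures = 3 × 420000 / 49 = 1260000 / 49
= 25714.3 ms


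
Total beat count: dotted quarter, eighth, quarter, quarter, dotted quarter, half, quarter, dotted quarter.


Solution.
Beat values:
  dotted quarter = 1.5 beats
  eighth = 0.5 beats
  quarter = 1 beat
  quarter = 1 beat
  dotted quarter = 1.5 beats
  half = 2 beats
  quarter = 1 beat
  dotted quarter = 1.5 beats
Sum = 1.5 + 0.5 + 1 + 1 + 1.5 + 2 + 1 + 1.5
= 10 beats


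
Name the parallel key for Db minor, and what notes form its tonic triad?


Solution.
Parallel keys share the same tonic but differ in mode
Db minor → parallel is Db major
Tonic triad of Db major = Db F Ab
= Db major; triad = Db F Ab


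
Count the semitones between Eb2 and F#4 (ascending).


Absolute semitone position = octave×12 + chromatic position
Eb2: 2×12 + 3 = 27
F#4: 4×12 + 6 = 54
Difference = 54 - 27 = 27
= 27 semitones


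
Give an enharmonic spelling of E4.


Reasoning:
Enharmonic notes sound the same pitch but are spelled with different letter names
E and Fb name the same pitch class
= Fb4


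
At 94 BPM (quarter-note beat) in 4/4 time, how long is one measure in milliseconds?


Reasoning:
Quarter-note beat duration = 60000 / 94 ms
Beats per measure (4/4) = 4
One measure = 4 × 60000 / 94 = 240000 / 94 ms
= 2553.2 ms


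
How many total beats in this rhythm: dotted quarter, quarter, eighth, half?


Beat values:
  dotted quarter = 1.5 beats
  quarter = 1 beat
  eighth = 0.5 beats
  half = 2 beats
Sum = 1.5 + 1 + 0.5 + 2
= 5 beats


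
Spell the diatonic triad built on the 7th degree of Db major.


Let's work it out.
Db major scale: Db Eb F Gb Ab Bb C
Diatonic triad on degree 7 stacks scale notes 7, 2, 4: C Eb Gb
C→Eb = 3 semitones; C→Gb = 6 semitones → diminished triad
= C Eb Gb (diminished)


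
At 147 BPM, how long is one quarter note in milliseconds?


Let's work it out.
One quarter-note beat = 60000 / BPM = 60000 / 147 ms
Duration = 60000 / 147
= 408.2 ms


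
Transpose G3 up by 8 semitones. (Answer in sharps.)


Working:
G3: chromatic position 7 in octave 3 → absolute = 3×12 + 7 = 43
Transpose up 8: 43 + 8 = 51
51 = 4×12 + 3 → D# in octave 4
Result = D#4


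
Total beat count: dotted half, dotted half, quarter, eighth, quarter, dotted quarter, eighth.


Working:
Beat values:
  dotted half = 3 beats
  dotted half = 3 beats
  quarter = 1 beat
  eighth = 0.5 beats
  quarter = 1 beat
  dotted quarter = 1.5 beats
  eighth = 0.5 beats
Sum = 3 + 3 + 1 + 0.5 + 1 + 1.5 + 0.5
= 10.5 beats


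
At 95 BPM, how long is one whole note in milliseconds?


One quarter-note beat = 60000 / BPM = 60000 / 95 ms
Whole note = 4 × quarter note
Duration = 4 × 60000 / 95 = 240000 / 95
= 2526.3 ms


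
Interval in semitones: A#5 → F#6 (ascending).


Reasoning:
Absolute semitone position = octave×12 + chromatic position
A#5: 5×12 + 10 = 70
F#6: 6×12 + 6 = 78
Difference = 78 - 70 = 8
= 8 semitones


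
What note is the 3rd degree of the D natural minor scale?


Working:
Natural minor scale pattern: W-H-W-W-H-W-W (2-1-2-2-1-2-2 semitones)
Starting from D:
  D + 2 semitones → E
  E + 1 semitone → F
  F + 2 semitones → G
  G + 2 semitones → A
  A + 1 semitone → Bb
  Bb + 2 semitones → C
  C + 2 semitones → D
Scale: D E F G A Bb C
Degree 3 = F


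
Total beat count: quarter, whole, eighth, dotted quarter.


Beat values:
  quarter = 1 beat
  whole = 4 beats
  eighth = 0.5 beats
  dotted quarter = 1.5 beats
Sum = 1 + 4 + 0.5 + 1.5
= 7 beats


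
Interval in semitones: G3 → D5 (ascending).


Absolute semitone position = octave×12 + chromatic position
G3: 3×12 + 7 = 43
D5: 5×12 + 2 = 62
Difference = 62 - 43 = 19
= 19 semitones


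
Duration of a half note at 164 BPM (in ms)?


Solution.
One quarter-note beat = 60000 / BPM = 60000 / 164 ms
Half note = 2 × quarter note
Duration = 2 × 60000 / 164 = 120000 / 164
= 731.7 ms


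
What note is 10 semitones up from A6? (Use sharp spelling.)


Step by step:
A6: chromatic position 9 in octave 6 → absolute = 6×12 + 9 = 81
Transpose up 10: 81 + 10 = 91
91 = 7×12 + 7 → G in octave 7
Result = G7


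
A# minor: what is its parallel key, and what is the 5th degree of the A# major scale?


Parallel keys share the same tonic but differ in mode
A# minor → parallel is A# major
A# major scale: A# B# C## D# E# F## G##
= A# major; 5th degree = E#


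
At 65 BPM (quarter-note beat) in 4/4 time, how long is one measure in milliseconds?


Solution.
Quarter-note beat duration = 60000 / 65 ms
Beats per measure (4/4) = 4
One measure = 4 × 60000 / 65 = 240000 / 65 ms
= 3692.3 ms


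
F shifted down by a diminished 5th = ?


Working:
diminished 5th: 5 letter names, 6 semitones
Letter: F - 4 → B
Pitch: F - 6 semitones, spelled as a B → B
= B


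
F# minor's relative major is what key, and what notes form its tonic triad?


Working:
The relative major shares the key signature and is a minor 3rd above the minor tonic
A minor 3rd above F# is A
→ relative major of F# minor is A major
Tonic triad of A major = root + major 3rd + perfect 5th = A C# E
= A major; triad = A C# E


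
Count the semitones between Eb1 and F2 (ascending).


Solution.
Absolute semitone position = octave×12 + chromatic position
Eb1: 1×12 + 3 = 15
F2: 2×12 + 5 = 29
Difference = 29 - 15 = 14
= 14 semitones


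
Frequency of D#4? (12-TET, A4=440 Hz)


f = 440 × 2^(n/12) where n = semitones from A4
D#4: -6 semitones from A4
f = 440 × 2^(-6/12)
f = 311.13 Hz


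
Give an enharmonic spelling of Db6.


Solution.
Enharmonic notes sound the same pitch but are spelled with different letter names
Db and C# name the same pitch class
= C#6


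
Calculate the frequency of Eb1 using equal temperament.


Let's work it out.
f = 440 × 2^(n/12) where n = semitones from A4
Eb1: -42 semitones from A4
f = 440 × 2^(-42/12)
f = 38.89 Hz


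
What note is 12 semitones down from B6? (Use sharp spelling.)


Let's work it out.
B6: chromatic position 11 in octave 6 → absolute = 6×12 + 11 = 83
Transpose down 12: 83 - 12 = 71
71 = 5×12 + 11 → B in octave 5
Result = B5


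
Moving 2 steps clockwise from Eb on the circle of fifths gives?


Each clockwise step on the circle of fifths moves up a perfect 5th
From Eb: Eb → Bb → F
= F


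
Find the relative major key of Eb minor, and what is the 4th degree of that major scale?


Step by step:
The relative major shares the key signature and is a minor 3rd above the minor tonic
A minor 3rd above Eb is Gb
→ relative major of Eb minor is Gb major
Gb major scale: Gb Ab Bb Cb Db Eb F
= Gb major; 4th degree = Cb


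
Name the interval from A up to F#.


Let's work it out.
Letter names: A → F spans 6 letter names → a 6th
Semitones: A → F# = 9 half-steps
A 6th of 9 semitones is a major 6th
= major 6th


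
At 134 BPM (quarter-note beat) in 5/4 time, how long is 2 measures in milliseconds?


Step by step:
Quarter-note beat duration = 60000 / 134 ms
Beats per measure (5/4) = 5
One measure = 5 × 60000 / 134 = 300000 / 134 ms
2 measures = 2 × 300000 / 134 = 600000 / 134
= 4477.6 ms


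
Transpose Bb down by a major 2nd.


major 2nd: 2 letter names, 2 semitones
Letter: B - 1 → A
Pitch: Bb - 2 semitones, spelled as an A → Ab
= Ab


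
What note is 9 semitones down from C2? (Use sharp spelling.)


Reasoning:
C2: chromatic position 0 in octave 2 → absolute = 2×12 + 0 = 24
Transpose down 9: 24 - 9 = 15
15 = 1×12 + 3 → D# in octave 1
Result = D#1


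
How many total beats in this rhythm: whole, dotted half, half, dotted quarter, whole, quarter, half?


Working:
Beat values:
  whole = 4 beats
  dotted half = 3 beats
  half = 2 beats
  dotted quarter = 1.5 beats
  whole = 4 beats
  quarter = 1 beat
  half = 2 beats
Sum = 4 + 3 + 2 + 1.5 + 4 + 1 + 2
= 17.5 beats


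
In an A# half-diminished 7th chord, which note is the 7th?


Half-diminished 7th chord = root + minor 3rd + diminished 5th + minor 7th
Seventh chords stack in thirds, so the letter names are A-C-E-G
Root: A#
Minor 3rd above A#: C#
Diminished 5th above A#: E
Minor 7th above A#: G#
The 7th = G#


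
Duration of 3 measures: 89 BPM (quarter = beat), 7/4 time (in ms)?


Solution.
Quarter-note beat duration = 60000 / 89 ms
Beats per measure (7/4) = 7
One measure = 7 × 60000 / 89 = 420000 / 89 ms
3 measures = 3 × 420000 / 89 = 1260000 / 89
= 14157.3 ms


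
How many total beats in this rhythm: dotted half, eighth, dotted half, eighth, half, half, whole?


Beat values:
  dotted half = 3 beats
  eighth = 0.5 beats
  dotted half = 3 beats
  eighth = 0.5 beats
  half = 2 beats
  half = 2 beats
  whole = 4 beats
Sum = 3 + 0.5 + 3 + 0.5 + 2 + 2 + 4
= 15 beats


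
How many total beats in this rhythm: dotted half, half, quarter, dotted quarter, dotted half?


Reasoning:
Beat values:
  dotted half = 3 beats
  half = 2 beats
  quarter = 1 beat
  dotted quarter = 1.5 beats
  dotted half = 3 beats
Sum = 3 + 2 + 1 + 1.5 + 3
= 10.5 beats


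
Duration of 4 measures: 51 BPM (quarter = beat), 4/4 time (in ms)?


Step by step:
Quarter-note beat duration = 60000 / 51 ms
Beats per measure (4/4) = 4
One measure = 4 × 60000 / 51 = 240000 / 51 ms
4 measures = 4 × 240000 / 51 = 960000 / 51
= 18823.5 ms


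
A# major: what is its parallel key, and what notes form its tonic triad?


Let's work it out.
Parallel keys share the same tonic but differ in mode
A# major → parallel is A# minor
Tonic triad of A# minor = A# C# E#
= A# minor; triad = A# C# E#


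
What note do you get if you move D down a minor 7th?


Step by step:
minor 7th: 7 letter names, 10 semitones
Letter: D - 6 → E
Pitch: D - 10 semitones, spelled as an E → E
= E


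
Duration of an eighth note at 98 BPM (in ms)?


Reasoning:
One quarter-note beat = 60000 / BPM = 60000 / 98 ms
Eighth note = 1/2 × quarter note
Duration = 1/2 × 60000 / 98 = 30000 / 98
= 306.1 ms


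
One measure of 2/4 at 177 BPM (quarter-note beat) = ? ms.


Step by step:
Quarter-note beat duration = 60000 / 177 ms
Beats per measure (2/4) = 2
One measure = 2 × 60000 / 177 = 120000 / 177 ms
= 678.0 ms


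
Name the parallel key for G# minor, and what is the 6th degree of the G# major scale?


Reasoning:
Parallel keys share the same tonic but differ in mode
G# minor → parallel is G# major
G# major scale: G# A# B# C# D# E# F##
= G# major; 6th degree = E#


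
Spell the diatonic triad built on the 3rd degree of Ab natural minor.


Let's work it out.
Ab natural minor scale: Ab Bb Cb Db Eb Fb Gb
Diatonic triad on degree 3 stacks scale notes 3, 5, 7: Cb Eb Gb
Cb→Eb = 4 semitones; Cb→Gb = 7 semitones → major triad
= Cb Eb Gb (major)


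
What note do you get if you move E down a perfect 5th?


Let's work it out.
perfect 5th: 5 letter names, 7 semitones
Letter: E - 4 → A
Pitch: E - 7 semitones, spelled as an A → A
= A


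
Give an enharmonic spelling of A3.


Step by step:
Enharmonic notes sound the same pitch but are spelled with different letter names
A and Bbb name the same pitch class
= Bbb3


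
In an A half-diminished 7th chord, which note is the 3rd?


Let's work it out.
Half-diminished 7th chord = root + minor 3rd + diminished 5th + minor 7th
Seventh chords stack in thirds, so the letter names are A-C-E-G
Root: A
Minor 3rd above A: C
Diminished 5th above A: Eb
Minor 7th above A: G
The 3rd = C
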